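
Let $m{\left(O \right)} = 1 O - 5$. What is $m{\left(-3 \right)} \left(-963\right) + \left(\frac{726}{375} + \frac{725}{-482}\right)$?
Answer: $\frac{464192019}{60250} \approx 7704.4$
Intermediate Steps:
$m{\left(O \right)} = -5 + O$ ($m{\left(O \right)} = O - 5 = -5 + O$)
$m{\left(-3 \right)} \left(-963\right) + \left(\frac{726}{375} + \frac{725}{-482}\right) = \left(-5 - 3\right) \left(-963\right) + \left(\frac{726}{375} + \frac{725}{-482}\right) = \left(-8\right) \left(-963\right) + \left(726 \cdot \frac{1}{375} + 725 \left(- \frac{1}{482}\right)\right) = 7704 + \left(\frac{242}{125} - \frac{725}{482}\right) = 7704 + \frac{26019}{60250} = \frac{464192019}{60250}$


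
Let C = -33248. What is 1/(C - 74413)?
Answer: -1/107661 ≈ -9.2884e-6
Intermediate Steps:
1/(C - 74413) = 1/(-33248 - 74413) = 1/(-107661) = -1/107661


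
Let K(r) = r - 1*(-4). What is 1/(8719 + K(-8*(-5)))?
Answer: 1/8763 ≈ 0.00011412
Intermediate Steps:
K(r) = 4 + r (K(r) = r + 4 = 4 + r)
1/(8719 + K(-8*(-5))) = 1/(8719 + (4 - 8*(-5))) = 1/(8719 + (4 + 40)) = 1/(8719 + 44) = 1/8763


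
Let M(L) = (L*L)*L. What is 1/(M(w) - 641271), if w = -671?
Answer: -1/302752982 ≈ -3.3030e-9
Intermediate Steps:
M(L) = L**3 (M(L) = L**2*L = L**3)
1/(M(w) - 641271) = 1/((-671)**3 - 641271) = 1/(-302111711 - 641271) = 1/(-302752982) = -1/302752982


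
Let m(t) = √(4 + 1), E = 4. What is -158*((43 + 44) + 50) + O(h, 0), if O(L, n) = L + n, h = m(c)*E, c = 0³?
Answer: -21646 + 4*√5 ≈ -21637.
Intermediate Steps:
c = 0
m(t) = √5
h = 4*√5 (h = √5*4 = 4*√5 ≈ 8.9443)
-158*((43 + 44) + 50) + O(h, 0) = -158*((43 + 44) + 50) + (4*√5 + 0) = -158*(87 + 50) + 4*√5 = -158*137 + 4*√5 = -21646 + 4*√5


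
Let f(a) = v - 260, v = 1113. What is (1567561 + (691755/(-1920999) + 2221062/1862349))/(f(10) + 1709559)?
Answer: 311559059633258703/339951090447037234 ≈ 0.91648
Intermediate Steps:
f(a) = 853 (f(a) = 1113 - 260 = 853)
(1567561 + (691755/(-1920999) + 2221062/1862349))/(f(10) + 1709559) = (1567561 + (691755/(-1920999) + 2221062/1862349))/(853 + 1709559) = (1567561 + (691755*(-1/1920999) + 2221062*(1/1862349)))/1710412 = (1567561 + (-230585/640333 + 740354/620783))*(1/1710412) = (1567561 + 330929849827/397507840739)*(1/1710412) = (623118119266517406/397507840739)*(1/1710412) = 311559059633258703/339951090447037234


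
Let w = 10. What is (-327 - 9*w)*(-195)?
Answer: 81315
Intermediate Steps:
(-327 - 9*w)*(-195) = (-327 - 9*10)*(-195) = (-327 - 90)*(-195) = -417*(-195) = 81315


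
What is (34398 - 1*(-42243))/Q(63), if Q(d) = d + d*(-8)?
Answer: -25547/147 ≈ -173.79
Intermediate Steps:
Q(d) = -7*d (Q(d) = d - 8*d = -7*d)
(34398 - 1*(-42243))/Q(63) = (34398 - 1*(-42243))/((-7*63)) = (34398 + 42243)/(-441) = 76641*(-1/441) = -25547/147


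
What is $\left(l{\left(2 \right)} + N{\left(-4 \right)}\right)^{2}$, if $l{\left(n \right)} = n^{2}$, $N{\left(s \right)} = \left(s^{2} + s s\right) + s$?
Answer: $1024$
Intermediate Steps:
$N{\left(s \right)} = s + 2 s^{2}$ ($N{\left(s \right)} = \left(s^{2} + s^{2}\right) + s = 2 s^{2} + s = s + 2 s^{2}$)
$\left(l{\left(2 \right)} + N{\left(-4 \right)}\right)^{2} = \left(2^{2} - 4 \left(1 + 2 \left(-4\right)\right)\right)^{2} = \left(4 - 4 \left(1 - 8\right)\right)^{2} = \left(4 - -28\right)^{2} = \left(4 + 28\right)^{2} = 32^{2} = 1024$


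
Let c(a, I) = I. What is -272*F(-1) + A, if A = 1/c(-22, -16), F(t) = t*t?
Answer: -4353/16 ≈ -272.06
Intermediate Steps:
F(t) = t**2
A = -1/16 (A = 1/(-16) = -1/16 ≈ -0.062500)
-272*F(-1) + A = -272*(-1)**2 - 1/16 = -272*1 - 1/16 = -272 - 1/16 = -4353/16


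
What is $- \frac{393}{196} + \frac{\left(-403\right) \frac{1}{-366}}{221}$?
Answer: $- \frac{1219585}{609756} \approx -2.0001$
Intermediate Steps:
$- \frac{393}{196} + \frac{\left(-403\right) \frac{1}{-366}}{221} = \left(-393\right) \frac{1}{196} + \left(-403\right) \left(- \frac{1}{366}\right) \frac{1}{221} = - \frac{393}{196} + \frac{403}{366} \cdot \frac{1}{221} = - \frac{393}{196} + \frac{31}{6222} = - \frac{1219585}{609756}$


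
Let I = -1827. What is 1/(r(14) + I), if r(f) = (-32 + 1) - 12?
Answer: -1/1870 ≈ -0.00053476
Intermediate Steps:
r(f) = -43 (r(f) = -31 - 12 = -43)
1/(r(14) + I) = 1/(-43 - 1827) = 1/(-1870) = -1/1870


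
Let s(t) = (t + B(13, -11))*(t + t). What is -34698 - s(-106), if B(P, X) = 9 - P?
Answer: -58018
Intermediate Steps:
s(t) = 2*t*(-4 + t) (s(t) = (t + (9 - 1*13))*(t + t) = (t + (9 - 13))*(2*t) = (t - 4)*(2*t) = (-4 + t)*(2*t) = 2*t*(-4 + t))
-34698 - s(-106) = -34698 - 2*(-106)*(-4 - 106) = -34698 - 2*(-106)*(-110) = -34698 - 1*23320 = -34698 - 23320 = -58018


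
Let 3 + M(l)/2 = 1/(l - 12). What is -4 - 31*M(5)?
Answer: 1336/7 ≈ 190.86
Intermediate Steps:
M(l) = -6 + 2/(-12 + l) (M(l) = -6 + 2/(l - 12) = -6 + 2/(-12 + l))
-4 - 31*M(5) = -4 - 62*(37 - 3*5)/(-12 + 5) = -4 - 62*(37 - 15)/(-7) = -4 - 62*(-1)*22/7 = -4 - 31*(-44/7) = -4 + 1364/7 = 1336/7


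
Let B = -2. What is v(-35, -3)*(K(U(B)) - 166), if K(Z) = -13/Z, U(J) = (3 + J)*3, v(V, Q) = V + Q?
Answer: 19418/3 ≈ 6472.7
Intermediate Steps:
v(V, Q) = Q + V
U(J) = 9 + 3*J
v(-35, -3)*(K(U(B)) - 166) = (-3 - 35)*(-13/(9 + 3*(-2)) - 166) = -38*(-13/(9 - 6) - 166) = -38*(-13/3 - 166) = -38*(-511/3) = 19418/3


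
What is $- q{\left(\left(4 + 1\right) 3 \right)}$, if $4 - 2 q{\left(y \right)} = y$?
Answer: $\frac{11}{2} \approx 5.5$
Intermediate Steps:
$q{\left(y \right)} = 2 - \frac{y}{2}$
$- q{\left(\left(4 + 1\right) 3 \right)} = - (2 - \frac{\left(4 + 1\right) 3}{2}) = - (2 - \frac{5 \cdot 3}{2}) = - (2 - \frac{15}{2}) = \left(-1\right) \left(- \frac{11}{2}\right) = \frac{11}{2}$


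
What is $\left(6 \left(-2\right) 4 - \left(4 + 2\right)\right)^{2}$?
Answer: $2916$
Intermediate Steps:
$\left(6 \left(-2\right) 4 - \left(4 + 2\right)\right)^{2} = \left(\left(-12\right) 4 - 6\right)^{2} = \left(-48 - 6\right)^{2} = \left(-54\right)^{2} = 2916$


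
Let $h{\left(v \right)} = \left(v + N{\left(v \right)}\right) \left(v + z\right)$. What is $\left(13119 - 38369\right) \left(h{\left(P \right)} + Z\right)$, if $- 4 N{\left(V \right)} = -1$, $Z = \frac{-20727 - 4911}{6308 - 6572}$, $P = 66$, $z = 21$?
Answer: $- \frac{1627854875}{11} \approx -1.4799 \cdot 10^{8}$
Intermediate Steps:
$Z = \frac{4273}{44}$ ($Z = - \frac{25638}{-264} = \left(-25638\right) \left(- \frac{1}{264}\right) = \frac{4273}{44} \approx 97.114$)
$N{\left(V \right)} = \frac{1}{4}$ ($N{\left(V \right)} = \left(- \frac{1}{4}\right) \left(-1\right) = \frac{1}{4}$)
$h{\left(v \right)} = \left(21 + v\right) \left(\frac{1}{4} + v\right)$ ($h{\left(v \right)} = \left(v + \frac{1}{4}\right) \left(v + 21\right) = \left(\frac{1}{4} + v\right) \left(21 + v\right) = \left(21 + v\right) \left(\frac{1}{4} + v\right)$)
$\left(13119 - 38369\right) \left(h{\left(P \right)} + Z\right) = \left(13119 - 38369\right) \left(\left(\frac{21}{4} + 66^{2} + \frac{85}{4} \cdot 66\right) + \frac{4273}{44}\right) = - 25250 \left(\left(\frac{21}{4} + 4356 + \frac{2805}{2}\right) + \frac{4273}{44}\right) = - 25250 \left(\frac{23055}{4} + \frac{4273}{44}\right) = \left(-25250\right) \frac{128939}{22} = - \frac{1627854875}{11}$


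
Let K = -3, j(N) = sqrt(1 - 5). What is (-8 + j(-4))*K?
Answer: 24 - 6*I ≈ 24.0 - 6.0*I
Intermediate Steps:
j(N) = 2*I (j(N) = sqrt(-4) = 2*I)
(-8 + j(-4))*K = (-8 + 2*I)*(-3) = 24 - 6*I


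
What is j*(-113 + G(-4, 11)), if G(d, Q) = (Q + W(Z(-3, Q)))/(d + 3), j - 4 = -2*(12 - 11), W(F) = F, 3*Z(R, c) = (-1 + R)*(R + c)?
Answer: -680/3 ≈ -226.67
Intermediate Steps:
Z(R, c) = (-1 + R)*(R + c)/3 (Z(R, c) = ((-1 + R)*(R + c))/3 = (-1 + R)*(R + c)/3)
j = 2 (j = 4 - 2*(12 - 11) = 4 - 2*1 = 4 - 2 = 2)
G(d, Q) = (4 - Q/3)/(3 + d) (G(d, Q) = (Q + (-⅓*(-3) - Q/3 + (⅓)*(-3)² + (⅓)*(-3)*Q))/(d + 3) = (Q + (1 - Q/3 + (⅓)*9 - Q))/(3 + d) = (Q + (1 - Q/3 + 3 - Q))/(3 + d) = (Q + (4 - 4*Q/3))/(3 + d) = (4 - Q/3)/(3 + d))
j*(-113 + G(-4, 11)) = 2*(-113 + (12 - 1*11)/(3*(3 - 4))) = 2*(-113 + (⅓)*(12 - 11)/(-1)) = 2*(-113 + (⅓)*(-1)*1) = 2*(-113 - ⅓) = 2*(-340/3) = -680/3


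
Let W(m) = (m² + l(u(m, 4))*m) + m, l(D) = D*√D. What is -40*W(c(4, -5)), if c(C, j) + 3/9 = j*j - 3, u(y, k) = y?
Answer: -176800/9 - 169000*√195/27 ≈ -1.0705e+5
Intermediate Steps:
c(C, j) = -10/3 + j² (c(C, j) = -⅓ + (j*j - 3) = -⅓ + (j² - 3) = -⅓ + (-3 + j²) = -10/3 + j²)
l(D) = D^(3/2)
W(m) = m + m² + m^(5/2) (W(m) = (m² + m^(3/2)*m) + m = (m² + m^(5/2)) + m = m + m² + m^(5/2))
-40*W(c(4, -5)) = -40*(-10/3 + (-5)²)*(1 + (-10/3 + (-5)²) + (-10/3 + (-5)²)^(3/2)) = -40*(-10/3 + 25)*(1 + (-10/3 + 25) + (-10/3 + 25)^(3/2)) = -2600*(1 + 65/3 + (65/3)^(3/2))/3 = -2600*(1 + 65/3 + 65*√195/9)/3 = -2600*(68/3 + 65*√195/9)/3 = -40*(4420/9 + 4225*√195/27) = -176800/9 - 169000*√195/27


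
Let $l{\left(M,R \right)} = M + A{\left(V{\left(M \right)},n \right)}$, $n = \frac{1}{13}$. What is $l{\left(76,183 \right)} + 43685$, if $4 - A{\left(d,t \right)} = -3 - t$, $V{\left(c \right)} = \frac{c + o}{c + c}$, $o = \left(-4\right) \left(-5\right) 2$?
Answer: $\frac{568985}{13} \approx 43768.0$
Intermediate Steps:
$o = 40$ ($o = 20 \cdot 2 = 40$)
$V{\left(c \right)} = \frac{40 + c}{2 c}$ ($V{\left(c \right)} = \frac{c + 40}{c + c} = \frac{40 + c}{2 c}$)
$n = \frac{1}{13} \approx 0.076923$
$A{\left(d,t \right)} = 7 + t$ ($A{\left(d,t \right)} = 4 - \left(-3 - t\right) = 4 + \left(3 + t\right) = 7 + t$)
$l{\left(M,R \right)} = \frac{92}{13} + M$ ($l{\left(M,R \right)} = M + \left(7 + \frac{1}{13}\right) = M + \frac{92}{13} = \frac{92}{13} + M$)
$l{\left(76,183 \right)} + 43685 = \left(\frac{92}{13} + 76\right) + 43685 = \frac{1080}{13} + 43685 = \frac{568985}{13}$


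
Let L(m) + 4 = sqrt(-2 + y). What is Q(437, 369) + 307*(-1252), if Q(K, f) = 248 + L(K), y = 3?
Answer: -384119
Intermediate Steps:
L(m) = -3 (L(m) = -4 + sqrt(-2 + 3) = -4 + sqrt(1) = -4 + 1 = -3)
Q(K, f) = 245 (Q(K, f) = 248 - 3 = 245)
Q(437, 369) + 307*(-1252) = 245 + 307*(-1252) = 245 - 384364 = -384119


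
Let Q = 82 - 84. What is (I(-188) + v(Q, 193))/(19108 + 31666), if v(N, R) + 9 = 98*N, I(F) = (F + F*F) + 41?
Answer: 17496/25387 ≈ 0.68917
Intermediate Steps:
I(F) = 41 + F + F² (I(F) = (F + F²) + 41 = 41 + F + F²)
Q = -2
v(N, R) = -9 + 98*N
(I(-188) + v(Q, 193))/(19108 + 31666) = ((41 - 188 + (-188)²) + (-9 + 98*(-2)))/(19108 + 31666) = ((41 - 188 + 35344) + (-9 - 196))/50774 = (35197 - 205)*(1/50774) = 34992*(1/50774) = 17496/25387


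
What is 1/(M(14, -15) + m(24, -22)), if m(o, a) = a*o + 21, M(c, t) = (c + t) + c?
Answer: -1/494 ≈ -0.0020243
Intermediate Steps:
M(c, t) = t + 2*c
m(o, a) = 21 + a*o
1/(M(14, -15) + m(24, -22)) = 1/((-15 + 2*14) + (21 - 22*24)) = 1/((-15 + 28) + (21 - 528)) = 1/(13 - 507) = 1/(-494) = -1/494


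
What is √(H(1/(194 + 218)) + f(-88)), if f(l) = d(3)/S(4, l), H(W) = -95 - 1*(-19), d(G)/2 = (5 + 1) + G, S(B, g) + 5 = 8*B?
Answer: I*√678/3 ≈ 8.6795*I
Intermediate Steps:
S(B, g) = -5 + 8*B
d(G) = 12 + 2*G (d(G) = 2*((5 + 1) + G) = 2*(6 + G) = 12 + 2*G)
H(W) = -76 (H(W) = -95 + 19 = -76)
f(l) = ⅔ (f(l) = (12 + 2*3)/(-5 + 8*4) = (12 + 6)/(-5 + 32) = 18/27 = 18*(1/27) = ⅔)
√(H(1/(194 + 218)) + f(-88)) = √(-76 + ⅔) = √(-226/3) = I*√678/3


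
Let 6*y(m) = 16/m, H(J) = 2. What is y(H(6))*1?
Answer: 4/3 ≈ 1.3333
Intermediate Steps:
y(m) = 8/(3*m) (y(m) = (16/m)/6 = 8/(3*m))
y(H(6))*1 = ((8/3)/2)*1 = ((8/3)*(1/2))*1 = (4/3)*1 = 4/3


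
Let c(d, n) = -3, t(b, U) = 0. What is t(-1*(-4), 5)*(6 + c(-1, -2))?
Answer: 0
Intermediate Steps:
t(-1*(-4), 5)*(6 + c(-1, -2)) = 0*(6 - 3) = 0*3 = 0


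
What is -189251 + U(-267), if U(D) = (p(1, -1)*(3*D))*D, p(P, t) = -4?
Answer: -1044719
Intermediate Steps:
U(D) = -12*D² (U(D) = (-12*D)*D = -12*D²)
-189251 + U(-267) = -189251 - 12*(-267)² = -189251 - 12*71289 = -189251 - 855468 = -1044719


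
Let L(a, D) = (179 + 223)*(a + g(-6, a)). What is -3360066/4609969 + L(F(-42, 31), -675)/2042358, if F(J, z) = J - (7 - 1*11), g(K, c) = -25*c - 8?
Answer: -864526343546/1569201177817 ≈ -0.55093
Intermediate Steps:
g(K, c) = -8 - 25*c
F(J, z) = 4 + J (F(J, z) = J - (7 - 11) = J - 1*(-4) = J + 4 = 4 + J)
L(a, D) = -3216 - 9648*a (L(a, D) = (179 + 223)*(a + (-8 - 25*a)) = 402*(-8 - 24*a) = -3216 - 9648*a)
-3360066/4609969 + L(F(-42, 31), -675)/2042358 = -3360066/4609969 + (-3216 - 9648*(4 - 42))/2042358 = -3360066*1/4609969 + (-3216 - 9648*(-38))*(1/2042358) = -3360066/4609969 + (-3216 + 366624)*(1/2042358) = -3360066/4609969 + 363408*(1/2042358) = -3360066/4609969 + 60568/340393 = -864526343546/1569201177817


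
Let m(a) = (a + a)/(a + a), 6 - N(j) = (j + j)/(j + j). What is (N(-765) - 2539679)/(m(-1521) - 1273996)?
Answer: 94062/47185 ≈ 1.9935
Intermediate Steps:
N(j) = 5 (N(j) = 6 - (j + j)/(j + j) = 6 - 2*j/(2*j) = 6 - 2*j*1/(2*j) = 6 - 1*1 = 6 - 1 = 5)
m(a) = 1 (m(a) = (2*a)/((2*a)) = (2*a)*(1/(2*a)) = 1)
(N(-765) - 2539679)/(m(-1521) - 1273996) = (5 - 2539679)/(1 - 1273996) = -2539674/(-1273995) = -2539674*(-1/1273995) = 94062/47185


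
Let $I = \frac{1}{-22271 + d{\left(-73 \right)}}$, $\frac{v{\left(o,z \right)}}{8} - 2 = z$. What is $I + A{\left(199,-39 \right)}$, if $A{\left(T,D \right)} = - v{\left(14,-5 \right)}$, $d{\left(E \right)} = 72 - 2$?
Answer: $\frac{532823}{22201} \approx 24.0$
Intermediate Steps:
$d{\left(E \right)} = 70$ ($d{\left(E \right)} = 72 - 2 = 70$)
$v{\left(o,z \right)} = 16 + 8 z$
$A{\left(T,D \right)} = 24$ ($A{\left(T,D \right)} = - (16 + 8 \left(-5\right)) = - (16 - 40) = \left(-1\right) \left(-24\right) = 24$)
$I = - \frac{1}{22201}$ ($I = \frac{1}{-22271 + 70} = \frac{1}{-22201} = - \frac{1}{22201} \approx -4.5043 \cdot 10^{-5}$)
$I + A{\left(199,-39 \right)} = - \frac{1}{22201} + 24 = \frac{532823}{22201}$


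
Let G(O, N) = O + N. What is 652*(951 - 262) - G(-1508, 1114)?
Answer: 449622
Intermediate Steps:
G(O, N) = N + O
652*(951 - 262) - G(-1508, 1114) = 652*(951 - 262) - (1114 - 1508) = 652*689 - 1*(-394) = 449228 + 394 = 449622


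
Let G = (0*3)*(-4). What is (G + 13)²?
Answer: 169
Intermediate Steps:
G = 0 (G = 0*(-4) = 0)
(G + 13)² = (0 + 13)² = 13² = 169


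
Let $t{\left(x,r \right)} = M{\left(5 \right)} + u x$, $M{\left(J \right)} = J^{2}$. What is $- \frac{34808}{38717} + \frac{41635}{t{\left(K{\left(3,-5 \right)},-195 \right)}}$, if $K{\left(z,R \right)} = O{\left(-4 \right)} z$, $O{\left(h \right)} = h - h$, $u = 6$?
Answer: $\frac{322222419}{193585} \approx 1664.5$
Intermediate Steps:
$O{\left(h \right)} = 0$
$K{\left(z,R \right)} = 0$ ($K{\left(z,R \right)} = 0 z = 0$)
$t{\left(x,r \right)} = 25 + 6 x$ ($t{\left(x,r \right)} = 5^{2} + 6 x = 25 + 6 x$)
$- \frac{34808}{38717} + \frac{41635}{t{\left(K{\left(3,-5 \right)},-195 \right)}} = - \frac{34808}{38717} + \frac{41635}{25 + 6 \cdot 0} = \left(-34808\right) \frac{1}{38717} + \frac{41635}{25 + 0} = - \frac{34808}{38717} + \frac{41635}{25} = - \frac{34808}{38717} + 41635 \cdot \frac{1}{25} = - \frac{34808}{38717} + \frac{8327}{5} = \frac{322222419}{193585}$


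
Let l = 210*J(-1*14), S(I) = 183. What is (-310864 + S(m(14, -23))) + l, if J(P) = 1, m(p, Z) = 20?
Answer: -310471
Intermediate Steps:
l = 210 (l = 210*1 = 210)
(-310864 + S(m(14, -23))) + l = (-310864 + 183) + 210 = -310681 + 210 = -310471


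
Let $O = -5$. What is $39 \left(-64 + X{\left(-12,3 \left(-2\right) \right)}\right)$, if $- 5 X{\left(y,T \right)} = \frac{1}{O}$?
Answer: $- \frac{62361}{25} \approx -2494.4$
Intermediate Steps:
$X{\left(y,T \right)} = \frac{1}{25}$ ($X{\left(y,T \right)} = - \frac{1}{5 \left(-5\right)} = \left(- \frac{1}{5}\right) \left(- \frac{1}{5}\right) = \frac{1}{25}$)
$39 \left(-64 + X{\left(-12,3 \left(-2\right) \right)}\right) = 39 \left(-64 + \frac{1}{25}\right) = 39 \left(- \frac{1599}{25}\right) = - \frac{62361}{25}$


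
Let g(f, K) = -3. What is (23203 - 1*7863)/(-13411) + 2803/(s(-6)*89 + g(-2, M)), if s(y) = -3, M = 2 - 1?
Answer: -41732833/3620970 ≈ -11.525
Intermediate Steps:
M = 1
(23203 - 1*7863)/(-13411) + 2803/(s(-6)*89 + g(-2, M)) = (23203 - 1*7863)/(-13411) + 2803/(-3*89 - 3) = (23203 - 7863)*(-1/13411) + 2803/(-267 - 3) = 15340*(-1/13411) + 2803/(-270) = -15340/13411 + 2803*(-1/270) = -15340/13411 - 2803/270 = -41732833/3620970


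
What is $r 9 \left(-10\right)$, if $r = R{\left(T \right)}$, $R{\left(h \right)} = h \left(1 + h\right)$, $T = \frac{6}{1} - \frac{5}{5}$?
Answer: $-2700$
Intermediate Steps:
$T = 5$ ($T = 6 \cdot 1 - 1 = 6 - 1 = 5$)
$r = 30$ ($r = 5 \left(1 + 5\right) = 5 \cdot 6 = 30$)
$r 9 \left(-10\right) = 30 \cdot 9 \left(-10\right) = 270 \left(-10\right) = -2700$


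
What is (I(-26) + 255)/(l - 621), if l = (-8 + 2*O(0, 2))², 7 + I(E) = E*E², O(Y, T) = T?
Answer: 17328/605 ≈ 28.641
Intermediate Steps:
I(E) = -7 + E³ (I(E) = -7 + E*E² = -7 + E³)
l = 16 (l = (-8 + 2*2)² = (-8 + 4)² = (-4)² = 16)
(I(-26) + 255)/(l - 621) = ((-7 + (-26)³) + 255)/(16 - 621) = ((-7 - 17576) + 255)/(-605) = (-17583 + 255)*(-1/605) = -17328*(-1/605) = 17328/605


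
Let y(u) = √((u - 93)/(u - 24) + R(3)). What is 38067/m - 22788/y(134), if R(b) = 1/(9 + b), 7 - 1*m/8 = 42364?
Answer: -12689/112952 - 45576*√49665/301 ≈ -33744.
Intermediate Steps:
m = -338856 (m = 56 - 8*42364 = 56 - 338912 = -338856)
y(u) = √(1/12 + (-93 + u)/(-24 + u)) (y(u) = √((u - 93)/(u - 24) + 1/(9 + 3)) = √((-93 + u)/(-24 + u) + 1/12) = √(1/12 + (-93 + u)/(-24 + u)))
38067/m - 22788/y(134) = 38067/(-338856) - 22788*2*√3*√(-24 + 134)/√(-1140 + 13*134) = 38067*(-1/338856) - 22788*2*√330/√(-1140 + 1742) = -12689/112952 - 22788*2*√49665/301 = -12689/112952 - 45576*√49665/301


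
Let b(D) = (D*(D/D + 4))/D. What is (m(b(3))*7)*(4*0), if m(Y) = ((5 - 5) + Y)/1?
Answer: 0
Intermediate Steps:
b(D) = 5 (b(D) = (D*(1 + 4))/D = (D*5)/D = (5*D)/D = 5)
m(Y) = Y (m(Y) = (0 + Y)*1 = Y*1 = Y)
(m(b(3))*7)*(4*0) = (5*7)*(4*0) = 35*0 = 0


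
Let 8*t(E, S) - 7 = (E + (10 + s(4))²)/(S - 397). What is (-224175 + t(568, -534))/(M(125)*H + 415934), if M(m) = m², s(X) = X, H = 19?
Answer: -1669649647/5309001432 ≈ -0.31449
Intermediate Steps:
t(E, S) = 7/8 + (196 + E)/(8*(-397 + S)) (t(E, S) = 7/8 + ((E + (10 + 4)²)/(S - 397))/8 = 7/8 + ((E + 14²)/(-397 + S))/8 = 7/8 + ((E + 196)/(-397 + S))/8 = 7/8 + ((196 + E)/(-397 + S))/8 = 7/8 + (196 + E)/(8*(-397 + S)))
(-224175 + t(568, -534))/(M(125)*H + 415934) = (-224175 + (-2583 + 568 + 7*(-534))/(8*(-397 - 534)))/(125²*19 + 415934) = (-224175 + (⅛)*(-2583 + 568 - 3738)/(-931))/(15625*19 + 415934) = (-224175 + (⅛)*(-1/931)*(-5753))/(296875 + 415934) = (-224175 + 5753/7448)/712809 = -1669649647/7448*1/712809 = -1669649647/5309001432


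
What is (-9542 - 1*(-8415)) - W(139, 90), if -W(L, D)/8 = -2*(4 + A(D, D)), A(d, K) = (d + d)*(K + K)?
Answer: -519591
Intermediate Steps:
A(d, K) = 4*K*d (A(d, K) = (2*d)*(2*K) = 4*K*d)
W(L, D) = 64 + 64*D² (W(L, D) = -(-16)*(4 + 4*D*D) = -(-16)*(4 + 4*D²) = -8*(-8 - 8*D²) = 64 + 64*D²)
(-9542 - 1*(-8415)) - W(139, 90) = (-9542 - 1*(-8415)) - (64 + 64*90²) = (-9542 + 8415) - (64 + 64*8100) = -1127 - (64 + 518400) = -1127 - 1*518464 = -1127 - 518464 = -519591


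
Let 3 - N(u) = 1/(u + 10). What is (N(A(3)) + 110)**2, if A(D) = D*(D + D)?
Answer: 10004569/784 ≈ 12761.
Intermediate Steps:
A(D) = 2*D**2 (A(D) = D*(2*D) = 2*D**2)
N(u) = 3 - 1/(10 + u) (N(u) = 3 - 1/(u + 10) = 3 - 1/(10 + u))
(N(A(3)) + 110)**2 = ((29 + 3*(2*3**2))/(10 + 2*3**2) + 110)**2 = ((29 + 3*(2*9))/(10 + 2*9) + 110)**2 = ((29 + 3*18)/(10 + 18) + 110)**2 = ((29 + 54)/28 + 110)**2 = ((1/28)*83 + 110)**2 = (83/28 + 110)**2 = (3163/28)**2 = 10004569/784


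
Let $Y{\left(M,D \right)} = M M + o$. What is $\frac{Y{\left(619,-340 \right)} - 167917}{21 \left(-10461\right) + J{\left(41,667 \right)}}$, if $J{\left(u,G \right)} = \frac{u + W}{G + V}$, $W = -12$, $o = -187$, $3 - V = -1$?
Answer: $- \frac{144303247}{147405922} \approx -0.97895$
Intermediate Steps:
$V = 4$ ($V = 3 - -1 = 3 + 1 = 4$)
$Y{\left(M,D \right)} = -187 + M^{2}$ ($Y{\left(M,D \right)} = M M - 187 = M^{2} - 187 = -187 + M^{2}$)
$J{\left(u,G \right)} = \frac{-12 + u}{4 + G}$ ($J{\left(u,G \right)} = \frac{u - 12}{G + 4} = \frac{-12 + u}{4 + G}$)
$\frac{Y{\left(619,-340 \right)} - 167917}{21 \left(-10461\right) + J{\left(41,667 \right)}} = \frac{\left(-187 + 619^{2}\right) - 167917}{21 \left(-10461\right) + \frac{-12 + 41}{4 + 667}} = \frac{\left(-187 + 383161\right) - 167917}{-219681 + \frac{1}{671} \cdot 29} = \frac{382974 - 167917}{-219681 + \frac{1}{671} \cdot 29} = \frac{215057}{-219681 + \frac{29}{671}} = \frac{215057}{- \frac{147405922}{671}} = 215057 \left(- \frac{671}{147405922}\right) = - \frac{144303247}{147405922}$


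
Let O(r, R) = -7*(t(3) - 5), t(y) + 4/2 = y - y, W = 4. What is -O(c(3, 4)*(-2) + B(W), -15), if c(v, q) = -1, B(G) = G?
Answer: -49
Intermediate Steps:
t(y) = -2 (t(y) = -2 + (y - y) = -2 + 0 = -2)
O(r, R) = 49 (O(r, R) = -7*(-2 - 5) = -7*(-7) = 49)
-O(c(3, 4)*(-2) + B(W), -15) = -1*49 = -49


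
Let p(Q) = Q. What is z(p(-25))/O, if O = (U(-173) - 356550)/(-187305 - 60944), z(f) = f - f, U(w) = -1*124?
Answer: 0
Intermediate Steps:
U(w) = -124
z(f) = 0
O = 356674/248249 (O = (-124 - 356550)/(-187305 - 60944) = -356674/(-248249) = -356674*(-1/248249) = 356674/248249 ≈ 1.4368)
z(p(-25))/O = 0/(356674/248249) = 0*(248249/356674) = 0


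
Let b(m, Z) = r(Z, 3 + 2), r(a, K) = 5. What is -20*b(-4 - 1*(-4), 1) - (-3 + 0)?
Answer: -97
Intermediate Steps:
b(m, Z) = 5
-20*b(-4 - 1*(-4), 1) - (-3 + 0) = -20*5 - (-3 + 0) = -100 - 1*(-3) = -100 + 3 = -97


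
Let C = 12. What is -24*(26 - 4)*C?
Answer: -6336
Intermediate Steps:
-24*(26 - 4)*C = -24*(26 - 4)*12 = -528*12 = -24*264 = -6336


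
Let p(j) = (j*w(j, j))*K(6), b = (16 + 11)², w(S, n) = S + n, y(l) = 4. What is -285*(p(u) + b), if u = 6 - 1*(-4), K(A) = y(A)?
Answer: -435765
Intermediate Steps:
K(A) = 4
u = 10 (u = 6 + 4 = 10)
b = 729 (b = 27² = 729)
p(j) = 8*j² (p(j) = (j*(j + j))*4 = (j*(2*j))*4 = (2*j²)*4 = 8*j²)
-285*(p(u) + b) = -285*(8*10² + 729) = -285*(8*100 + 729) = -285*(800 + 729) = -285*1529 = -435765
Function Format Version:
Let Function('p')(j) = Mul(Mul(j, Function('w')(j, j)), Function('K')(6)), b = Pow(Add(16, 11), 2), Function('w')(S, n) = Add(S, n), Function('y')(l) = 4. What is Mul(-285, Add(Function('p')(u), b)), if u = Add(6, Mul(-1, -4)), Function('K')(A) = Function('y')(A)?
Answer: -435765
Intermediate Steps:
Function('K')(A) = 4
u = 10 (u = Add(6, 4) = 10)
b = 729 (b = Pow(27, 2) = 729)
Function('p')(j) = Mul(8, Pow(j, 2)) (Function('p')(j) = Mul(Mul(j, Add(j, j)), 4) = Mul(Mul(j, Mul(2, j)), 4) = Mul(Mul(2, Pow(j, 2)), 4) = Mul(8, Pow(j, 2)))
Mul(-285, Add(Function('p')(u), b)) = Mul(-285, Add(Mul(8, Pow(10, 2)), 729)) = Mul(-285, Add(Mul(8, 100), 729)) = Mul(-285, Add(800, 729)) = Mul(-285, 1529) = -435765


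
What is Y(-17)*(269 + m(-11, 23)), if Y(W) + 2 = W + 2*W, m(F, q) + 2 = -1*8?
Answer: -13727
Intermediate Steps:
m(F, q) = -10 (m(F, q) = -2 - 1*8 = -2 - 8 = -10)
Y(W) = -2 + 3*W (Y(W) = -2 + (W + 2*W) = -2 + 3*W)
Y(-17)*(269 + m(-11, 23)) = (-2 + 3*(-17))*(269 - 10) = (-2 - 51)*259 = -53*259 = -13727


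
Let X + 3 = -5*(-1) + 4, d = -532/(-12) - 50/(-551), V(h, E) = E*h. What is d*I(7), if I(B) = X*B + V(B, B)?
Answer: 6682403/1653 ≈ 4042.6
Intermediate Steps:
d = 73433/1653 (d = -532*(-1/12) - 50*(-1/551) = 133/3 + 50/551 = 73433/1653 ≈ 44.424)
X = 6 (X = -3 + (-5*(-1) + 4) = -3 + (5 + 4) = -3 + 9 = 6)
I(B) = B² + 6*B (I(B) = 6*B + B*B = 6*B + B² = B² + 6*B)
d*I(7) = 73433*(7*(6 + 7))/1653 = 73433*(7*13)/1653 = (73433/1653)*91 = 6682403/1653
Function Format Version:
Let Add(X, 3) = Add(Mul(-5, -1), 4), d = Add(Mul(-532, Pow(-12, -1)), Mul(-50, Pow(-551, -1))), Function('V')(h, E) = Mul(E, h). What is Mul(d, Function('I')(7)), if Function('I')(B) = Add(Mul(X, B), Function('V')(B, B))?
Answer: Rational(6682403, 1653) ≈ 4042.6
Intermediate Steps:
d = Rational(73433, 1653) (d = Add(Mul(-532, Rational(-1, 12)), Mul(-50, Rational(-1, 551))) = Add(Rational(133, 3), Rational(50, 551)) = Rational(73433, 1653) ≈ 44.424)
X = 6 (X = Add(-3, Add(Mul(-5, -1), 4)) = Add(-3, Add(5, 4)) = Add(-3, 9) = 6)
Function('I')(B) = Add(Pow(B, 2), Mul(6, B)) (Function('I')(B) = Add(Mul(6, B), Mul(B, B)) = Add(Mul(6, B), Pow(B, 2)) = Add(Pow(B, 2), Mul(6, B)))
Mul(d, Function('I')(7)) = Mul(Rational(73433, 1653), Mul(7, Add(6, 7))) = Mul(Rational(73433, 1653), Mul(7, 13)) = Mul(Rational(73433, 1653), 91) = Rational(6682403, 1653)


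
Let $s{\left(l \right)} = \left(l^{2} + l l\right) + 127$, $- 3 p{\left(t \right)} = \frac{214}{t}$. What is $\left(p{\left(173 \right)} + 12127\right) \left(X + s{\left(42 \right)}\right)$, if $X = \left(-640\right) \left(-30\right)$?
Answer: $\frac{143842490645}{519} \approx 2.7715 \cdot 10^{8}$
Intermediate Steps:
$p{\left(t \right)} = - \frac{214}{3 t}$ ($p{\left(t \right)} = - \frac{214 \frac{1}{t}}{3} = - \frac{214}{3 t}$)
$s{\left(l \right)} = 127 + 2 l^{2}$ ($s{\left(l \right)} = \left(l^{2} + l^{2}\right) + 127 = 2 l^{2} + 127 = 127 + 2 l^{2}$)
$X = 19200$
$\left(p{\left(173 \right)} + 12127\right) \left(X + s{\left(42 \right)}\right) = \left(- \frac{214}{3 \cdot 173} + 12127\right) \left(19200 + \left(127 + 2 \cdot 42^{2}\right)\right) = \left(\left(- \frac{214}{3}\right) \frac{1}{173} + 12127\right) \left(19200 + \left(127 + 2 \cdot 1764\right)\right) = \left(- \frac{214}{519} + 12127\right) \left(19200 + \left(127 + 3528\right)\right) = \frac{6293699 \left(19200 + 3655\right)}{519} = \frac{6293699}{519} \cdot 22855 = \frac{143842490645}{519}$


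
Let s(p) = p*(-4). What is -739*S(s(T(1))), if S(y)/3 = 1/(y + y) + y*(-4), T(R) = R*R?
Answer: -281559/8 ≈ -35195.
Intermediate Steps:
T(R) = R²
s(p) = -4*p
S(y) = -12*y + 3/(2*y) (S(y) = 3*(1/(y + y) + y*(-4)) = 3*(1/(2*y) - 4*y) = -12*y + 3/(2*y))
-739*S(s(T(1))) = -739*(-(-48)*1² + 3/(2*((-4*1²)))) = -739*(-(-48) + 3/(2*((-4*1)))) = -739*(-12*(-4) + (3/2)/(-4)) = -739*(48 + (3/2)*(-¼)) = -739*(48 - 3/8) = -739*381/8 = -281559/8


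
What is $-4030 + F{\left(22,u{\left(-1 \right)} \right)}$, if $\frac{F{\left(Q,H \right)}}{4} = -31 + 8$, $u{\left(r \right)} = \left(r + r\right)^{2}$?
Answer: $-4122$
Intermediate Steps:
$u{\left(r \right)} = 4 r^{2}$ ($u{\left(r \right)} = \left(2 r\right)^{2} = 4 r^{2}$)
$F{\left(Q,H \right)} = -92$ ($F{\left(Q,H \right)} = 4 \left(-31 + 8\right) = 4 \left(-23\right) = -92$)
$-4030 + F{\left(22,u{\left(-1 \right)} \right)} = -4030 - 92 = -4122$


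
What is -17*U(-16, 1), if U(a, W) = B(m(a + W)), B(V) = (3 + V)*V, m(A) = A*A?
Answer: -872100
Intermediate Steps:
m(A) = A²
B(V) = V*(3 + V)
U(a, W) = (W + a)²*(3 + (W + a)²) (U(a, W) = (a + W)²*(3 + (a + W)²) = (W + a)²*(3 + (W + a)²))
-17*U(-16, 1) = -17*(1 - 16)²*(3 + (1 - 16)²) = -17*(-15)²*(3 + (-15)²) = -3825*(3 + 225) = -3825*228 = -17*51300 = -872100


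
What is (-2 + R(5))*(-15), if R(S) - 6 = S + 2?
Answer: -165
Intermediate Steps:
R(S) = 8 + S (R(S) = 6 + (S + 2) = 6 + (2 + S) = 8 + S)
(-2 + R(5))*(-15) = (-2 + (8 + 5))*(-15) = (-2 + 13)*(-15) = 11*(-15) = -165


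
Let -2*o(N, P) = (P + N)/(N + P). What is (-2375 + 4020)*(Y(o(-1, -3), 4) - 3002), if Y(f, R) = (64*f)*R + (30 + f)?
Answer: -10200645/2 ≈ -5.1003e+6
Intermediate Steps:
o(N, P) = -1/2 (o(N, P) = -(P + N)/(2*(N + P)) = -(N + P)/(2*(N + P)) = -1/2*1 = -1/2)
Y(f, R) = 30 + f + 64*R*f (Y(f, R) = 64*R*f + (30 + f) = 30 + f + 64*R*f)
(-2375 + 4020)*(Y(o(-1, -3), 4) - 3002) = (-2375 + 4020)*((30 - 1/2 + 64*4*(-1/2)) - 3002) = 1645*((30 - 1/2 - 128) - 3002) = 1645*(-197/2 - 3002) = 1645*(-6201/2) = -10200645/2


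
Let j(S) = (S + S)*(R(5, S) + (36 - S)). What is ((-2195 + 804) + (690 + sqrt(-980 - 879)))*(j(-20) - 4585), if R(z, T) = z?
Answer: 4924525 - 91325*I*sqrt(11) ≈ 4.9245e+6 - 3.0289e+5*I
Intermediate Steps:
j(S) = 2*S*(41 - S) (j(S) = (S + S)*(5 + (36 - S)) = (2*S)*(41 - S) = 2*S*(41 - S))
((-2195 + 804) + (690 + sqrt(-980 - 879)))*(j(-20) - 4585) = ((-2195 + 804) + (690 + sqrt(-980 - 879)))*(2*(-20)*(41 - 1*(-20)) - 4585) = (-1391 + (690 + sqrt(-1859)))*(2*(-20)*(41 + 20) - 4585) = (-1391 + (690 + 13*I*sqrt(11)))*(2*(-20)*61 - 4585) = (-701 + 13*I*sqrt(11))*(-2440 - 4585) = (-701 + 13*I*sqrt(11))*(-7025) = 4924525 - 91325*I*sqrt(11)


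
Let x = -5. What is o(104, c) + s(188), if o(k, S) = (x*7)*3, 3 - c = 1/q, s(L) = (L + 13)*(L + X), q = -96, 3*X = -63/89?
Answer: 3349566/89 ≈ 37636.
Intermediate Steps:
X = -21/89 (X = (-63/89)/3 = (-63*1/89)/3 = (⅓)*(-63/89) = -21/89 ≈ -0.23595)
s(L) = (13 + L)*(-21/89 + L) (s(L) = (L + 13)*(L - 21/89) = (13 + L)*(-21/89 + L))
c = 289/96 (c = 3 - 1/(-96) = 3 - 1*(-1/96) = 3 + 1/96 = 289/96 ≈ 3.0104)
o(k, S) = -105 (o(k, S) = -5*7*3 = -35*3 = -105)
o(104, c) + s(188) = -105 + (-273/89 + 188² + (1136/89)*188) = -105 + (-273/89 + 35344 + 213568/89) = -105 + 3358911/89 = 3349566/89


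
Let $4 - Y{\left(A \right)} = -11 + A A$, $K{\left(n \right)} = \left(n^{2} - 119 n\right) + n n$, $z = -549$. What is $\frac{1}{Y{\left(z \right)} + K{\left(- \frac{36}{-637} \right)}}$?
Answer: $- \frac{405769}{122295822150} \approx -3.3179 \cdot 10^{-6}$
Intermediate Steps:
$K{\left(n \right)} = - 119 n + 2 n^{2}$ ($K{\left(n \right)} = \left(n^{2} - 119 n\right) + n^{2} = - 119 n + 2 n^{2}$)
$Y{\left(A \right)} = 15 - A^{2}$ ($Y{\left(A \right)} = 4 - \left(-11 + A A\right) = 4 - \left(-11 + A^{2}\right) = 15 - A^{2}$)
$\frac{1}{Y{\left(z \right)} + K{\left(- \frac{36}{-637} \right)}} = \frac{1}{\left(15 - \left(-549\right)^{2}\right) + - \frac{36}{-637} \left(-119 + 2 \left(- \frac{36}{-637}\right)\right)} = \frac{1}{\left(15 - 301401\right) + \left(-36\right) \left(- \frac{1}{637}\right) \left(-119 + 2 \left(\left(-36\right) \left(- \frac{1}{637}\right)\right)\right)} = \frac{1}{\left(15 - 301401\right) + \frac{36 \left(-119 + 2 \cdot \frac{36}{637}\right)}{637}} = \frac{1}{-301386 + \frac{36 \left(-119 + \frac{72}{637}\right)}{637}} = \frac{1}{-301386 + \frac{36}{637} \left(- \frac{75731}{637}\right)} = \frac{1}{-301386 - \frac{2726316}{405769}} = \frac{1}{- \frac{122295822150}{405769}} = - \frac{405769}{122295822150}$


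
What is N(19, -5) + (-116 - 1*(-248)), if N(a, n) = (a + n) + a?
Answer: 165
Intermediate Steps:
N(a, n) = n + 2*a
N(19, -5) + (-116 - 1*(-248)) = (-5 + 2*19) + (-116 - 1*(-248)) = (-5 + 38) + (-116 + 248) = 33 + 132 = 165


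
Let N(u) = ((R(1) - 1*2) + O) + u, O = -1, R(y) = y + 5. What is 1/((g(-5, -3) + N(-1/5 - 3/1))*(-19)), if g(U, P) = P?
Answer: 5/304 ≈ 0.016447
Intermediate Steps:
R(y) = 5 + y
N(u) = 3 + u (N(u) = (((5 + 1) - 1*2) - 1) + u = ((6 - 2) - 1) + u = (4 - 1) + u = 3 + u)
1/((g(-5, -3) + N(-1/5 - 3/1))*(-19)) = 1/((-3 + (3 + (-1/5 - 3/1)))*(-19)) = 1/((-3 + (3 + (-1*⅕ - 3*1)))*(-19)) = 1/((-3 + (3 + (-⅕ - 3)))*(-19)) = 1/((-3 + (3 - 16/5))*(-19)) = 1/((-3 - ⅕)*(-19)) = 1/(-16/5*(-19)) = 1/(304/5) = 5/304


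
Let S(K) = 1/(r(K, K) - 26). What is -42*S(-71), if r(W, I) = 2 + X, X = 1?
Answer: 42/23 ≈ 1.8261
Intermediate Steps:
r(W, I) = 3 (r(W, I) = 2 + 1 = 3)
S(K) = -1/23 (S(K) = 1/(3 - 26) = 1/(-23) = -1/23)
-42*S(-71) = -42*(-1/23) = 42/23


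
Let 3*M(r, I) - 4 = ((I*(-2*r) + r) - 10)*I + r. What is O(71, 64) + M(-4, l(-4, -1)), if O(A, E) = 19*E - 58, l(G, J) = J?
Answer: 3496/3 ≈ 1165.3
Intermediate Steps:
M(r, I) = 4/3 + r/3 + I*(-10 + r - 2*I*r)/3 (M(r, I) = 4/3 + (((I*(-2*r) + r) - 10)*I + r)/3 = 4/3 + (((-2*I*r + r) - 10)*I + r)/3 = 4/3 + (((r - 2*I*r) - 10)*I + r)/3 = 4/3 + ((-10 + r - 2*I*r)*I + r)/3 = 4/3 + (I*(-10 + r - 2*I*r) + r)/3 = 4/3 + (r + I*(-10 + r - 2*I*r))/3 = 4/3 + (r/3 + I*(-10 + r - 2*I*r)/3) = 4/3 + r/3 + I*(-10 + r - 2*I*r)/3)
O(A, E) = -58 + 19*E
O(71, 64) + M(-4, l(-4, -1)) = (-58 + 19*64) + (4/3 - 10/3*(-1) + (1/3)*(-4) - 2/3*(-4)*(-1)**2 + (1/3)*(-1)*(-4)) = (-58 + 1216) + (4/3 + 10/3 - 4/3 - 2/3*(-4)*1 + 4/3) = 1158 + (4/3 + 10/3 - 4/3 + 8/3 + 4/3) = 1158 + 22/3 = 3496/3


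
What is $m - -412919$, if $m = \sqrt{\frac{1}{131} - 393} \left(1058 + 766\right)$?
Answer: $412919 + \frac{1824 i \sqrt{6744142}}{131} \approx 4.1292 \cdot 10^{5} + 36159.0 i$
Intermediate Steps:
$m = \frac{1824 i \sqrt{6744142}}{131}$ ($m = \sqrt{\frac{1}{131} - 393} \cdot 1824 = \sqrt{- \frac{51482}{131}} \cdot 1824 = \frac{i \sqrt{6744142}}{131} \cdot 1824 = \frac{1824 i \sqrt{6744142}}{131} \approx 36159.0 i$)
$m - -412919 = \frac{1824 i \sqrt{6744142}}{131} - -412919 = \frac{1824 i \sqrt{6744142}}{131} + 412919 = 412919 + \frac{1824 i \sqrt{6744142}}{131}$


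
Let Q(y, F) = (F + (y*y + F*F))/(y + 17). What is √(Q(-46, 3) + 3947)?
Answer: √3257715/29 ≈ 62.238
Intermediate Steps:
Q(y, F) = (F + F² + y²)/(17 + y) (Q(y, F) = (F + (y² + F²))/(17 + y) = (F + (F² + y²))/(17 + y) = (F + F² + y²)/(17 + y))
√(Q(-46, 3) + 3947) = √((3 + 3² + (-46)²)/(17 - 46) + 3947) = √((3 + 9 + 2116)/(-29) + 3947) = √(-1/29*2128 + 3947) = √(-2128/29 + 3947) = √(112335/29) = √3257715/29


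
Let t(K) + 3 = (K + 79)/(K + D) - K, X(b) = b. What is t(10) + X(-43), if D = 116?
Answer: -6967/126 ≈ -55.294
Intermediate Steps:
t(K) = -3 - K + (79 + K)/(116 + K) (t(K) = -3 + ((K + 79)/(K + 116) - K) = -3 + ((79 + K)/(116 + K) - K) = -3 + (-K + (79 + K)/(116 + K)) = -3 - K + (79 + K)/(116 + K))
t(10) + X(-43) = (-269 - 1*10**2 - 118*10)/(116 + 10) - 43 = (-269 - 1*100 - 1180)/126 - 43 = (-269 - 100 - 1180)/126 - 43 = (1/126)*(-1549) - 43 = -1549/126 - 43 = -6967/126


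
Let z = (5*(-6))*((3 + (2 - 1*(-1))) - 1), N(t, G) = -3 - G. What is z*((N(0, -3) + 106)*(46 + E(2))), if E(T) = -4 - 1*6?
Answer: -572400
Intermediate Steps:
E(T) = -10 (E(T) = -4 - 6 = -10)
z = -150 (z = -30*((3 + (2 + 1)) - 1) = -30*((3 + 3) - 1) = -30*(6 - 1) = -30*5 = -150)
z*((N(0, -3) + 106)*(46 + E(2))) = -150*((-3 - 1*(-3)) + 106)*(46 - 10) = -150*((-3 + 3) + 106)*36 = -150*(0 + 106)*36 = -15900*36 = -150*3816 = -572400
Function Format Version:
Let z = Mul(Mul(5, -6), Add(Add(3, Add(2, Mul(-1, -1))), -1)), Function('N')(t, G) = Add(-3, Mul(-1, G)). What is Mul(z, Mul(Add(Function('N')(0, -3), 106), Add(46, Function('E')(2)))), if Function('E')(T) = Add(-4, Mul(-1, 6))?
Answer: -572400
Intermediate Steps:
Function('E')(T) = -10 (Function('E')(T) = Add(-4, -6) = -10)
z = -150 (z = Mul(-30, Add(Add(3, Add(2, 1)), -1)) = Mul(-30, Add(Add(3, 3), -1)) = Mul(-30, Add(6, -1)) = Mul(-30, 5) = -150)
Mul(z, Mul(Add(Function('N')(0, -3), 106), Add(46, Function('E')(2)))) = Mul(-150, Mul(Add(Add(-3, Mul(-1, -3)), 106), Add(46, -10))) = Mul(-150, Mul(Add(Add(-3, 3), 106), 36)) = Mul(-150, Mul(Add(0, 106), 36)) = Mul(-150, Mul(106, 36)) = Mul(-150, 3816) = -572400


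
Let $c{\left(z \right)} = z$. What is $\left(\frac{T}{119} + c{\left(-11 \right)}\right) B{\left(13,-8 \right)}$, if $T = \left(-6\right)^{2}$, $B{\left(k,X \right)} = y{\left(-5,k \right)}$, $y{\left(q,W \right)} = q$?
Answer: $\frac{6365}{119} \approx 53.487$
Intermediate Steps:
$B{\left(k,X \right)} = -5$
$T = 36$
$\left(\frac{T}{119} + c{\left(-11 \right)}\right) B{\left(13,-8 \right)} = \left(\frac{36}{119} - 11\right) \left(-5\right) = \left(- \frac{1273}{119}\right) \left(-5\right) = \frac{6365}{119}$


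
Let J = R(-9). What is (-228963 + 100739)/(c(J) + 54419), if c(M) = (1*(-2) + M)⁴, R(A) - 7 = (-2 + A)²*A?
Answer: -128224/1380756657555 ≈ -9.2865e-8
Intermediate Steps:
R(A) = 7 + A*(-2 + A)² (R(A) = 7 + (-2 + A)²*A = 7 + A*(-2 + A)²)
J = -1082 (J = 7 - 9*(-2 - 9)² = 7 - 9*(-11)² = 7 - 9*121 = 7 - 1089 = -1082)
c(M) = (-2 + M)⁴
(-228963 + 100739)/(c(J) + 54419) = (-228963 + 100739)/((-2 - 1082)⁴ + 54419) = -128224/((-1084)⁴ + 54419) = -128224/(1380756603136 + 54419) = -128224/1380756657555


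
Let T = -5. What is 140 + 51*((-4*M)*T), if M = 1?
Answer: 1160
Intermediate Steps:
140 + 51*((-4*M)*T) = 140 + 51*(-4*1*(-5)) = 140 + 51*(-4*(-5)) = 140 + 51*20 = 140 + 1020 = 1160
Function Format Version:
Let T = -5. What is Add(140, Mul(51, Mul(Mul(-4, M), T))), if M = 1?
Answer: 1160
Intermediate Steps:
Add(140, Mul(51, Mul(Mul(-4, M), T))) = Add(140, Mul(51, Mul(Mul(-4, 1), -5))) = Add(140, Mul(51, Mul(-4, -5))) = Add(140, Mul(51, 20)) = Add(140, 1020) = 1160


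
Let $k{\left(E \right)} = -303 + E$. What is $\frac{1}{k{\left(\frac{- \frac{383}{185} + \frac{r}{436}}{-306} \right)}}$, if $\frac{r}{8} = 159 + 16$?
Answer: $- \frac{6170490}{1869681473} \approx -0.0033003$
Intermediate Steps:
$r = 1400$ ($r = 8 \left(159 + 16\right) = 8 \cdot 175 = 1400$)
$\frac{1}{k{\left(\frac{- \frac{383}{185} + \frac{r}{436}}{-306} \right)}} = \frac{1}{-303 + \frac{- \frac{383}{185} + \frac{1400}{436}}{-306}} = \frac{1}{-303 + \left(\left(-383\right) \frac{1}{185} + 1400 \cdot \frac{1}{436}\right) \left(- \frac{1}{306}\right)} = \frac{1}{-303 + \left(- \frac{383}{185} + \frac{350}{109}\right) \left(- \frac{1}{306}\right)} = \frac{1}{-303 + \frac{23003}{20165} \left(- \frac{1}{306}\right)} = \frac{1}{-303 - \frac{23003}{6170490}} = \frac{1}{- \frac{1869681473}{6170490}} = - \frac{6170490}{1869681473}$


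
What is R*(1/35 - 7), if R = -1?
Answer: 244/35 ≈ 6.9714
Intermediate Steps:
R*(1/35 - 7) = -(1/35 - 7) = -1*(-244/35) = 244/35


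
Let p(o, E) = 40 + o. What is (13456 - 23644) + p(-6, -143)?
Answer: -10154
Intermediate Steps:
(13456 - 23644) + p(-6, -143) = (13456 - 23644) + (40 - 6) = -10188 + 34 = -10154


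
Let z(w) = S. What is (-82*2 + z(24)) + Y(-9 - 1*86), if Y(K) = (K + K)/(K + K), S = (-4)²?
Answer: -147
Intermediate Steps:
S = 16
Y(K) = 1 (Y(K) = (2*K)/((2*K)) = (2*K)*(1/(2*K)) = 1)
z(w) = 16
(-82*2 + z(24)) + Y(-9 - 1*86) = (-82*2 + 16) + 1 = (-164 + 16) + 1 = -148 + 1 = -147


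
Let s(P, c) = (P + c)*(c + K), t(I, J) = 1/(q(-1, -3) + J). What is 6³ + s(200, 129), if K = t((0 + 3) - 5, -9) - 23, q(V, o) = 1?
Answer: 280391/8 ≈ 35049.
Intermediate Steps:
t(I, J) = 1/(1 + J)
K = -185/8 (K = 1/(1 - 9) - 23 = 1/(-8) - 23 = -⅛ - 23 = -185/8 ≈ -23.125)
s(P, c) = (-185/8 + c)*(P + c) (s(P, c) = (P + c)*(c - 185/8) = (P + c)*(-185/8 + c) = (-185/8 + c)*(P + c))
6³ + s(200, 129) = 6³ + (129² - 185/8*200 - 185/8*129 + 200*129) = 216 + (16641 - 4625 - 23865/8 + 25800) = 216 + 278663/8 = 280391/8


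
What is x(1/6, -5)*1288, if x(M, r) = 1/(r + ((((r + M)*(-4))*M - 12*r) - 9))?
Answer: 11592/443 ≈ 26.167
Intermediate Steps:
x(M, r) = 1/(-9 - 11*r + M*(-4*M - 4*r)) (x(M, r) = 1/(r + ((((M + r)*(-4))*M - 12*r) - 9)) = 1/(r + (((-4*M - 4*r)*M - 12*r) - 9)) = 1/(r + ((M*(-4*M - 4*r) - 12*r) - 9)) = 1/(r + ((-12*r + M*(-4*M - 4*r)) - 9)) = 1/(r + (-9 - 12*r + M*(-4*M - 4*r))) = 1/(-9 - 11*r + M*(-4*M - 4*r)))
x(1/6, -5)*1288 = -1/(9 + 4*(1/6)² + 11*(-5) + 4*(-5)/6)*1288 = -1/(9 + 4*(⅙)² - 55 + 4*(⅙)*(-5))*1288 = -1/(9 + 4*(1/36) - 55 - 10/3)*1288 = -1/(9 + ⅑ - 55 - 10/3)*1288 = -1/(-443/9)*1288 = -1*(-9/443)*1288 = (9/443)*1288 = 11592/443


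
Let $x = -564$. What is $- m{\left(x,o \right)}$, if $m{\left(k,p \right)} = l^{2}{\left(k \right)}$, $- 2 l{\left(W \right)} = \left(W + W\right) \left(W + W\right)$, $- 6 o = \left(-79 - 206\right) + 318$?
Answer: $-404740260864$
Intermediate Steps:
$o = - \frac{11}{2}$ ($o = - \frac{\left(-79 - 206\right) + 318}{6} = - \frac{-285 + 318}{6} = \left(- \frac{1}{6}\right) 33 = - \frac{11}{2} \approx -5.5$)
$l{\left(W \right)} = - 2 W^{2}$ ($l{\left(W \right)} = - \frac{\left(W + W\right) \left(W + W\right)}{2} = - \frac{2 W 2 W}{2} = - \frac{4 W^{2}}{2} = - 2 W^{2}$)
$m{\left(k,p \right)} = 4 k^{4}$ ($m{\left(k,p \right)} = \left(- 2 k^{2}\right)^{2} = 4 k^{4}$)
$- m{\left(x,o \right)} = - 4 \left(-564\right)^{4} = - 4 \cdot 101185065216 = \left(-1\right) 404740260864 = -404740260864$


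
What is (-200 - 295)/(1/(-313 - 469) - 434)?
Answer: 387090/339389 ≈ 1.1405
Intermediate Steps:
(-200 - 295)/(1/(-313 - 469) - 434) = -495/(1/(-782) - 434) = -495/(-1/782 - 434) = -495/(-339389/782) = -495*(-782/339389) = 387090/339389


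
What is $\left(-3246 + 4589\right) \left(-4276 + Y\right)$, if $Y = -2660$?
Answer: $-9315048$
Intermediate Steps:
$\left(-3246 + 4589\right) \left(-4276 + Y\right) = \left(-3246 + 4589\right) \left(-4276 - 2660\right) = 1343 \left(-6936\right) = -9315048$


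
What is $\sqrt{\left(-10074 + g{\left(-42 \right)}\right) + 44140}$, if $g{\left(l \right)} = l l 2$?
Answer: $\sqrt{37594} \approx 193.89$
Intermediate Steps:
$g{\left(l \right)} = 2 l^{2}$ ($g{\left(l \right)} = l 2 l = 2 l^{2}$)
$\sqrt{\left(-10074 + g{\left(-42 \right)}\right) + 44140} = \sqrt{\left(-10074 + 2 \left(-42\right)^{2}\right) + 44140} = \sqrt{\left(-10074 + 2 \cdot 1764\right) + 44140} = \sqrt{\left(-10074 + 3528\right) + 44140} = \sqrt{-6546 + 44140} = \sqrt{37594}$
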